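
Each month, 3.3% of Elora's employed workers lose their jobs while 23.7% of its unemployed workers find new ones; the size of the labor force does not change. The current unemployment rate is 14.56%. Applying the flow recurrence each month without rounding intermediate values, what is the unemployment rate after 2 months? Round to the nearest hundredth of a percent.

Unemployment rate after two months ≈ 13.47%.

With a fixed labor force, u_{t+1} = u_t + s·(1−u_t) − f·u_t = u_t·(1−s−f) + s.
Here 1−s−f = 0.730 and s = 0.033.
u_1 = 0.145600 × 0.730 + 0.033 = 0.139288.
u_2 = 0.139288 × 0.730 + 0.033 = 0.134680.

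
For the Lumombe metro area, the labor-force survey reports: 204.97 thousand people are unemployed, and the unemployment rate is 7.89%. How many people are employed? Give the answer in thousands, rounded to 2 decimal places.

Labor force = U / u = 204.97 / 0.0789 ≈ 2,597.85 thousand.
Employed = labor force − unemployed = 2,597.85 − 204.97 = 2,392.88 thousand.

About 2,392.88 thousand are employed.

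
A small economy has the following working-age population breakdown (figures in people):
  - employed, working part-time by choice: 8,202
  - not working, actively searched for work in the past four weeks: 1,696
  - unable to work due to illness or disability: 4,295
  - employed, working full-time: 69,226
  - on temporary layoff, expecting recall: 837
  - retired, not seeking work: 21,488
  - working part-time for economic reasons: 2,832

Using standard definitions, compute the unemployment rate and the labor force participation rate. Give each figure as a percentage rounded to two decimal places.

Unemployment rate ≈ 3.06%; labor force participation rate ≈ 76.25%.

Employed = 8,202 + 69,226 + 2,832 = 80,260 (anyone who worked, including part-time for economic reasons, counts as employed).
Unemployed = 1,696 + 837 = 2,533 (jobless and actively searching, or on temporary layoff).
Labor force = 80,260 + 2,533 = 82,793.
Not in labor force = 4,295 + 21,488 = 25,783 (those not working and not actively searching are outside the labor force).
Civilian working-age population = 82,793 + 25,783 = 108,576.
Unemployment rate = 2,533 / 82,793 = 3.06%.
Labor force participation rate = 82,793 / 108,576 = 76.25%.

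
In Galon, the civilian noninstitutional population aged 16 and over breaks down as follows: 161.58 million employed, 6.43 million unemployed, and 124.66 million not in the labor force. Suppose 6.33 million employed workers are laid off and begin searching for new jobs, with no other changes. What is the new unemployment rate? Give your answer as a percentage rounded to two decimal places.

Initially, labor force = 161.58 + 6.43 = 168.01 million, so u = 6.43/168.01 = 3.83%.
After the change, employed falls and unemployed rises by 6.33; labor force unchanged → E = 155.25, U = 12.76, labor force = 168.01 million.
New unemployment rate = 12.76 / 168.01 = 7.59%.

New unemployment rate ≈ 7.59%.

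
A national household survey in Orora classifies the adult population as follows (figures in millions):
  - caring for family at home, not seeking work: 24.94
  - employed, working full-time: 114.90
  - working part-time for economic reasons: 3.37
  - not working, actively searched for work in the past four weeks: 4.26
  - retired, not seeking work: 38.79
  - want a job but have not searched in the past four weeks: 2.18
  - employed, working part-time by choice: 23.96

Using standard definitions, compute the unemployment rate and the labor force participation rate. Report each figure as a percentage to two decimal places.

Unemployment rate ≈ 2.91%; labor force participation rate ≈ 68.97%.

Employed = 114.90 + 3.37 + 23.96 = 142.23 million (anyone who worked, including part-time for economic reasons, counts as employed).
Unemployed = 4.26 million.
Labor force = 142.23 + 4.26 = 146.49 million.
Not in labor force = 24.94 + 38.79 + 2.18 = 65.91 million (those not working and not actively searching are outside the labor force — including those who want a job but have given up searching).
Civilian working-age population = 146.49 + 65.91 = 212.40 million.
Unemployment rate = 4.26 / 146.49 = 2.91%.
Labor force participation rate = 146.49 / 212.40 = 68.97%.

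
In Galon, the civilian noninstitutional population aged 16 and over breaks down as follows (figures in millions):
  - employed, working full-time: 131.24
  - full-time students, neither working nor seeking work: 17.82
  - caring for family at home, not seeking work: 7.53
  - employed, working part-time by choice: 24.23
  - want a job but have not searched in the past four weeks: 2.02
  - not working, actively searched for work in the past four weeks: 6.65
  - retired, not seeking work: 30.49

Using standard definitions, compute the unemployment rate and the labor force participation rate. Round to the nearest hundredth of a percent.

Unemployment rate ≈ 4.10%; labor force participation rate ≈ 73.70%.

Employed = 131.24 + 24.23 = 155.47 million.
Unemployed = 6.65 million.
Labor force = 155.47 + 6.65 = 162.12 million.
Not in labor force = 17.82 + 7.53 + 2.02 + 30.49 = 57.86 million (those not working and not actively searching are outside the labor force — including those who want a job but have given up searching).
Civilian working-age population = 162.12 + 57.86 = 219.98 million.
Unemployment rate = 6.65 / 162.12 = 4.10%.
Labor force participation rate = 162.12 / 219.98 = 73.70%.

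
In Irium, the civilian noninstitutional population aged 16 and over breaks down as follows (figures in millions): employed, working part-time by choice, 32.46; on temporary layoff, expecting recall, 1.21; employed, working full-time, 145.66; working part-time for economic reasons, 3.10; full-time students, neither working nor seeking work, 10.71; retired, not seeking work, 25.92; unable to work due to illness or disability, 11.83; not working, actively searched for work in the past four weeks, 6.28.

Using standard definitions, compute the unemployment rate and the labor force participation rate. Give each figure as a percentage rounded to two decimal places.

Unemployment rate ≈ 3.97%; labor force participation rate ≈ 79.57%.

Employed = 32.46 + 145.66 + 3.10 = 181.22 million (anyone who worked, including part-time for economic reasons, counts as employed).
Unemployed = 1.21 + 6.28 = 7.49 million (jobless and actively searching, or on temporary layoff).
Labor force = 181.22 + 7.49 = 188.71 million.
Not in labor force = 10.71 + 25.92 + 11.83 = 48.46 million (those not working and not actively searching are outside the labor force).
Civilian working-age population = 188.71 + 48.46 = 237.17 million.
Unemployment rate = 7.49 / 188.71 = 3.97%.
Labor force participation rate = 188.71 / 237.17 = 79.57%.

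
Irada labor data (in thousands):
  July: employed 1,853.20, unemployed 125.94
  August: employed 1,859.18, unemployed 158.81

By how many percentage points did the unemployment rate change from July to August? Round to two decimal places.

The unemployment rate changed by +1.51 percentage points.

July: labor force = 1,853.20 + 125.94 = 1,979.14; u = 125.94/1,979.14 = 6.36%.
August: labor force = 1,859.18 + 158.81 = 2,017.99; u = 158.81/2,017.99 = 7.87%.
Change = 7.87% − 6.36% = +1.51 pp.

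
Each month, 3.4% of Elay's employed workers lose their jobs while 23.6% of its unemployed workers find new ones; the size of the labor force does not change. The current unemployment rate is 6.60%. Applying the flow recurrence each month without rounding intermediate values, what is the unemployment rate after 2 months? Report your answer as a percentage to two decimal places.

Unemployment rate after two months ≈ 9.40%.

With a fixed labor force, u_{t+1} = u_t + s·(1−u_t) − f·u_t = u_t·(1−s−f) + s.
Here 1−s−f = 0.730 and s = 0.034.
u_1 = 0.066000 × 0.730 + 0.034 = 0.082180.
u_2 = 0.082180 × 0.730 + 0.034 = 0.093991.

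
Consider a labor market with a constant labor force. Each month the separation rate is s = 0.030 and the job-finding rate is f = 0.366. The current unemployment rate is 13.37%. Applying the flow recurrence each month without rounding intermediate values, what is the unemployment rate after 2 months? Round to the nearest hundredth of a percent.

Unemployment rate after two months ≈ 9.69%.

With a fixed labor force, u_{t+1} = u_t + s·(1−u_t) − f·u_t = u_t·(1−s−f) + s.
Here 1−s−f = 0.604 and s = 0.030.
u_1 = 0.133700 × 0.604 + 0.030 = 0.110755.
u_2 = 0.110755 × 0.604 + 0.030 = 0.096896.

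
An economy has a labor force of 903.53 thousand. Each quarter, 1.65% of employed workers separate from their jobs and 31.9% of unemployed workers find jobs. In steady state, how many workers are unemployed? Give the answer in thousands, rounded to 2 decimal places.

About 44.44 thousand are unemployed in steady state.

Steady-state unemployment rate u* = s/(s+f) = 1.65/(1.65+31.9) = 0.049180.
Unemployed = u* × labor force = 0.049180 × 903.53 ≈ 44.44 thousand.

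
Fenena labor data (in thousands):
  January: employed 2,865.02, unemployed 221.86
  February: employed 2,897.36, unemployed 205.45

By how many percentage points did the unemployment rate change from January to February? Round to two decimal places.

The unemployment rate changed by −0.57 percentage points.

January: labor force = 2,865.02 + 221.86 = 3,086.88; u = 221.86/3,086.88 = 7.19%.
February: labor force = 2,897.36 + 205.45 = 3,102.81; u = 205.45/3,102.81 = 6.62%.
Change = 6.62% − 7.19% = −0.57 pp.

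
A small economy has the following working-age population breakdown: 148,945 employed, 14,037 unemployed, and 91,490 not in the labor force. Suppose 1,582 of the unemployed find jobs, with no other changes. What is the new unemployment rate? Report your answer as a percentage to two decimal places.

New unemployment rate ≈ 7.64%.

Initially, labor force = 148,945 + 14,037 = 162,982, so u = 14,037/162,982 = 8.61%.
After the change, unemployed falls and employed rises by 1,582; labor force unchanged → E = 150,527, U = 12,455, labor force = 162,982.
New unemployment rate = 12,455 / 162,982 = 7.64%.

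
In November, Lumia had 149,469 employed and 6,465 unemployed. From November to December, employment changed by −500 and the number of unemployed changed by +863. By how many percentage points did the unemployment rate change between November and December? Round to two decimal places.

The unemployment rate changed by +0.54 percentage points.

November: labor force = 149,469 + 6,465 = 155,934; u = 6,465/155,934 = 4.15%.
December: labor force = 148,969 + 7,328 = 156,297; u = 7,328/156,297 = 4.69%.
Change = 4.69% − 4.15% = +0.54 pp.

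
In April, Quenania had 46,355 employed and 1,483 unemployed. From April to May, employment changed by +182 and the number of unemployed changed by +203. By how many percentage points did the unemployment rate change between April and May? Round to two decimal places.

The unemployment rate changed by +0.40 percentage points.

April: labor force = 46,355 + 1,483 = 47,838; u = 1,483/47,838 = 3.10%.
May: labor force = 46,537 + 1,686 = 48,223; u = 1,686/48,223 = 3.50%.
Change = 3.50% − 3.10% = +0.40 pp.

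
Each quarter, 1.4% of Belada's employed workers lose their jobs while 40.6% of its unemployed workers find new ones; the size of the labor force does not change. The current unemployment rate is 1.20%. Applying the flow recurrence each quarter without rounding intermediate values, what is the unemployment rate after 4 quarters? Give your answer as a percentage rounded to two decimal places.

With a fixed labor force, u_{t+1} = u_t + s·(1−u_t) − f·u_t = u_t·(1−s−f) + s.
Here 1−s−f = 0.580 and s = 0.014.
u_1 = 0.012000 × 0.580 + 0.014 = 0.020960.
u_2 = 0.020960 × 0.580 + 0.014 = 0.026157.
u_3 = 0.026157 × 0.580 + 0.014 = 0.029171.
u_4 = 0.029171 × 0.580 + 0.014 = 0.030919.

Unemployment rate after four quarters ≈ 3.09%.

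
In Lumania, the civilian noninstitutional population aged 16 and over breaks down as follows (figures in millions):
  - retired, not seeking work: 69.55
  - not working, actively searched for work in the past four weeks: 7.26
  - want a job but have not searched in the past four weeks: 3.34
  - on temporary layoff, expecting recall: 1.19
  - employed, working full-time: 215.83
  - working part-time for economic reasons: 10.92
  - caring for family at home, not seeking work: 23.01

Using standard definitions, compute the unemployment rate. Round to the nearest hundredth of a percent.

Employed = 215.83 + 10.92 = 226.75 million (anyone who worked, including part-time for economic reasons, counts as employed).
Unemployed = 7.26 + 1.19 = 8.45 million (jobless and actively searching, or on temporary layoff).
Labor force = 226.75 + 8.45 = 235.20 million.
Unemployment rate = 8.45 / 235.20 = 3.59%.

Unemployment rate ≈ 3.59%.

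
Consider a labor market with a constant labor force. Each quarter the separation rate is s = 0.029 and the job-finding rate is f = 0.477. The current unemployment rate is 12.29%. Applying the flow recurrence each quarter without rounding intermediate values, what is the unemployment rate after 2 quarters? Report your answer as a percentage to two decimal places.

With a fixed labor force, u_{t+1} = u_t + s·(1−u_t) − f·u_t = u_t·(1−s−f) + s.
Here 1−s−f = 0.494 and s = 0.029.
u_1 = 0.122900 × 0.494 + 0.029 = 0.089713.
u_2 = 0.089713 × 0.494 + 0.029 = 0.073318.

Unemployment rate after two quarters ≈ 7.33%.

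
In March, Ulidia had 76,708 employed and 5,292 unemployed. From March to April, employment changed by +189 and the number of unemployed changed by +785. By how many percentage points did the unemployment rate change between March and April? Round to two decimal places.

The unemployment rate changed by +0.87 percentage points.

March: labor force = 76,708 + 5,292 = 82,000; u = 5,292/82,000 = 6.45%.
April: labor force = 76,897 + 6,077 = 82,974; u = 6,077/82,974 = 7.32%.
Change = 7.32% − 6.45% = +0.87 pp.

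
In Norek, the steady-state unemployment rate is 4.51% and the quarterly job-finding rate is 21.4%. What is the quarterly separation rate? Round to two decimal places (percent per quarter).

Separation rate ≈ 1.01% per quarter.

From u* = s/(s+f): s = u·f/(1−u).
s = 0.0451 × 21.4 / (1 − 0.0451) = 0.9651 / 0.9549 ≈ 1.01% per quarter.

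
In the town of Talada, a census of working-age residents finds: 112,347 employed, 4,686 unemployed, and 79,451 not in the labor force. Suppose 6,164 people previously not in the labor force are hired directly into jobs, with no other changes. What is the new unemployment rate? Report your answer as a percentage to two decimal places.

Initially, labor force = 112,347 + 4,686 = 117,033, so u = 4,686/117,033 = 4.00%.
After the change, employed and labor force both rise by 6,164; unemployed unchanged → E = 118,511, U = 4,686, labor force = 123,197.
New unemployment rate = 4,686 / 123,197 = 3.80%.

New unemployment rate ≈ 3.80%.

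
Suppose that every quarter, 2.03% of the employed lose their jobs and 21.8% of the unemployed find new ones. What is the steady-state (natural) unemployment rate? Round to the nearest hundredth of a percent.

At steady state the flows balance: s·E = f·U, so U/(E+U) = s/(s+f).
u* = 2.03 / (2.03 + 21.8) = 2.03 / 23.83 = 8.52%.

Steady-state unemployment rate ≈ 8.52%.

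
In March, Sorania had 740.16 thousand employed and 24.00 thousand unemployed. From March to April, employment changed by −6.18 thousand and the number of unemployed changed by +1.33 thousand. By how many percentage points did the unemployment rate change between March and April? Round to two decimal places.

The unemployment rate changed by +0.20 percentage points.

March: labor force = 740.16 + 24.00 = 764.16; u = 24.00/764.16 = 3.14%.
April: labor force = 733.98 + 25.33 = 759.31; u = 25.33/759.31 = 3.34%.
Change = 3.34% − 3.14% = +0.20 pp.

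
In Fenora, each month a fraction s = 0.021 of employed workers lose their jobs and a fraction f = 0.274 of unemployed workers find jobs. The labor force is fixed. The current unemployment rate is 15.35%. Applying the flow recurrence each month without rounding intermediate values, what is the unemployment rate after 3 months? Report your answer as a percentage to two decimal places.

Unemployment rate after three months ≈ 10.00%.

With a fixed labor force, u_{t+1} = u_t + s·(1−u_t) − f·u_t = u_t·(1−s−f) + s.
Here 1−s−f = 0.705 and s = 0.021.
u_1 = 0.153500 × 0.705 + 0.021 = 0.129217.
u_2 = 0.129217 × 0.705 + 0.021 = 0.112098.
u_3 = 0.112098 × 0.705 + 0.021 = 0.100029.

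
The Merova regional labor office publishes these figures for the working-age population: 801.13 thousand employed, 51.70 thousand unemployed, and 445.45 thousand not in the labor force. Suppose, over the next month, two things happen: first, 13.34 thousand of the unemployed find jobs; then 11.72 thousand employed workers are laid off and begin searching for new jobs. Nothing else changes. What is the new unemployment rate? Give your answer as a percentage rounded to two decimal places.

Initially, labor force = 801.13 + 51.70 = 852.83 thousand, so u = 51.70/852.83 = 6.06%.
After the first change, unemployed falls and employed rises by 13.34; labor force unchanged → E = 814.47, U = 38.36, labor force = 852.83 thousand.
After the second change, employed falls and unemployed rises by 11.72; labor force unchanged → E = 802.75, U = 50.08, labor force = 852.83 thousand.
New unemployment rate = 50.08 / 852.83 = 5.87%.

New unemployment rate ≈ 5.87%.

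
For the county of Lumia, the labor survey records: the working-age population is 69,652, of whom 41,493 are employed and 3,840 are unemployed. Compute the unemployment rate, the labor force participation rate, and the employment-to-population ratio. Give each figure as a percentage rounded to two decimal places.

Labor force = employed + unemployed = 41,493 + 3,840 = 45,333.
Unemployment rate = 3,840 / 45,333 = 8.47%.
Labor force participation rate = 45,333 / 69,652 = 65.08%.
Employment-population ratio = 41,493 / 69,652 = 59.57%.

Unemployment rate ≈ 8.47%; labor force participation rate ≈ 65.08%; employment-population ratio ≈ 59.57%.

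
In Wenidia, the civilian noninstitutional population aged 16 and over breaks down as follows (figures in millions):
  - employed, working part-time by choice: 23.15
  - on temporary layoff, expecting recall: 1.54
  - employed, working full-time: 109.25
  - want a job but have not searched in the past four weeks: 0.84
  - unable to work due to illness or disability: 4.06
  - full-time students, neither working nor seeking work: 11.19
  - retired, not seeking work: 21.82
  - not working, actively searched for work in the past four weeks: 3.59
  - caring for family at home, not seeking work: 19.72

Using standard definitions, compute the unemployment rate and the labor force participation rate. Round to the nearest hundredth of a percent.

Unemployment rate ≈ 3.73%; labor force participation rate ≈ 70.47%.

Employed = 23.15 + 109.25 = 132.40 million.
Unemployed = 1.54 + 3.59 = 5.13 million (jobless and actively searching, or on temporary layoff).
Labor force = 132.40 + 5.13 = 137.53 million.
Not in labor force = 0.84 + 4.06 + 11.19 + 21.82 + 19.72 = 57.63 million (those not working and not actively searching are outside the labor force — including those who want a job but have given up searching).
Civilian working-age population = 137.53 + 57.63 = 195.16 million.
Unemployment rate = 5.13 / 137.53 = 3.73%.
Labor force participation rate = 137.53 / 195.16 = 70.47%.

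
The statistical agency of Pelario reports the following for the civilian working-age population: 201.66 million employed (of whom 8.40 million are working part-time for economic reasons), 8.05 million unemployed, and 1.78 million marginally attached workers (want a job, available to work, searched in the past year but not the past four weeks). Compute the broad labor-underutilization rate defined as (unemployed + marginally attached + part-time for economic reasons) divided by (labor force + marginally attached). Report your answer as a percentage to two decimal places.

Labor force = 201.66 + 8.05 = 209.71 million.
Numerator = 8.05 + 1.78 + 8.40 = 18.23 million.
Denominator = 209.71 + 1.78 = 211.49 million.
Broad rate = 18.23 / 211.49 = 8.62%.

Broad underutilization rate ≈ 8.62%.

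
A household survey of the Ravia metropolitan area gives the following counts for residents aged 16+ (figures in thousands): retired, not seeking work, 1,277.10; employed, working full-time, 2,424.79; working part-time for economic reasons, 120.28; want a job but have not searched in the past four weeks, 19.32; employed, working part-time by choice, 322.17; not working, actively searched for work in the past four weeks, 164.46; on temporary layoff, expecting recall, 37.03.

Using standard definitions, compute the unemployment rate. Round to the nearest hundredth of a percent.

Unemployment rate ≈ 6.57%.

Employed = 2,424.79 + 120.28 + 322.17 = 2,867.24 thousand (anyone who worked, including part-time for economic reasons, counts as employed).
Unemployed = 164.46 + 37.03 = 201.49 thousand (jobless and actively searching, or on temporary layoff).
Labor force = 2,867.24 + 201.49 = 3,068.73 thousand.
Unemployment rate = 201.49 / 3,068.73 = 6.57%.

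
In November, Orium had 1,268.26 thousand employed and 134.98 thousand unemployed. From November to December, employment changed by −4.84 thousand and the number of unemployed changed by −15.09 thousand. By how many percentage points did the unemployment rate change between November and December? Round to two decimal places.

November: labor force = 1,268.26 + 134.98 = 1,403.24; u = 134.98/1,403.24 = 9.62%.
December: labor force = 1,263.42 + 119.89 = 1,383.31; u = 119.89/1,383.31 = 8.67%.
Change = 8.67% − 9.62% = −0.95 pp.

The unemployment rate changed by −0.95 percentage points.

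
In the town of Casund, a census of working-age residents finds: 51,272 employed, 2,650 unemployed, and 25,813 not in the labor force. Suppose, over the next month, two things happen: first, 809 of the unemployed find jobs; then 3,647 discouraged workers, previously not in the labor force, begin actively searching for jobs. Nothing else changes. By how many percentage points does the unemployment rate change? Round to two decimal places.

Initially, labor force = 51,272 + 2,650 = 53,922, so u = 2,650/53,922 = 4.91%.
After the first change, unemployed falls and employed rises by 809; labor force unchanged → E = 52,081, U = 1,841, labor force = 53,922.
After the second change, unemployed and labor force both rise by 3,647 → E = 52,081, U = 5,488, labor force = 57,569.
New unemployment rate = 5,488 / 57,569 = 9.53%.
Change = 9.53% − 4.91% = +4.62 percentage points.

The unemployment rate changes by +4.62 percentage points.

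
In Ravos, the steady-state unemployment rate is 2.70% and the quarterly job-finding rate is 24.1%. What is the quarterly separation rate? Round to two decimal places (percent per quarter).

Separation rate ≈ 0.67% per quarter.

From u* = s/(s+f): s = u·f/(1−u).
s = 0.0270 × 24.1 / (1 − 0.0270) = 0.6507 / 0.9730 ≈ 0.67% per quarter.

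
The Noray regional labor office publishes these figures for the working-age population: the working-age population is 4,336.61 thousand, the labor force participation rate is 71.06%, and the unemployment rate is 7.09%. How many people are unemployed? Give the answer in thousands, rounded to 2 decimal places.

Labor force = 0.7106 × 4,336.61 = 3,081.60 thousand.
Unemployed = 0.0709 × 3,081.60 ≈ 218.49 thousand.

About 218.49 thousand are unemployed.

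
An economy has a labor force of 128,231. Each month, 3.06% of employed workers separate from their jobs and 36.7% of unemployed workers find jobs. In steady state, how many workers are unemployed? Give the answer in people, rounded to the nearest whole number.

Steady-state unemployment rate u* = s/(s+f) = 3.06/(3.06+36.7) = 0.076962.
Unemployed = u* × labor force = 0.076962 × 128,231 ≈ 9,869.

About 9,869 are unemployed in steady state.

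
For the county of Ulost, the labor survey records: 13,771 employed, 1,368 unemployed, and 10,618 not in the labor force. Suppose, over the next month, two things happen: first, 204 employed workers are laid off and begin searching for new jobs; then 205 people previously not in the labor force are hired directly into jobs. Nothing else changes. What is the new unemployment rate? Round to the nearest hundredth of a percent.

Initially, labor force = 13,771 + 1,368 = 15,139, so u = 1,368/15,139 = 9.04%.
After the first change, employed falls and unemployed rises by 204; labor force unchanged → E = 13,567, U = 1,572, labor force = 15,139.
After the second change, employed and labor force both rise by 205; unemployed unchanged → E = 13,772, U = 1,572, labor force = 15,344.
New unemployment rate = 1,572 / 15,344 = 10.25%.

New unemployment rate ≈ 10.25%.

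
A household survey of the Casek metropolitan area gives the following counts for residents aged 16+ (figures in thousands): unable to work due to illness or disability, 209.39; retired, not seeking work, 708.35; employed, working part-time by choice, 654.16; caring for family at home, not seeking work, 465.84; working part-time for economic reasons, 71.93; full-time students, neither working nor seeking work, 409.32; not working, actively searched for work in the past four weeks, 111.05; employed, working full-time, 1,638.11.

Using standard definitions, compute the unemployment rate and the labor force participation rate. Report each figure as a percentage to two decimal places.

Unemployment rate ≈ 4.49%; labor force participation rate ≈ 57.99%.

Employed = 654.16 + 71.93 + 1,638.11 = 2,364.20 thousand (anyone who worked, including part-time for economic reasons, counts as employed).
Unemployed = 111.05 thousand.
Labor force = 2,364.20 + 111.05 = 2,475.25 thousand.
Not in labor force = 209.39 + 708.35 + 465.84 + 409.32 = 1,792.90 thousand (those not working and not actively searching are outside the labor force).
Civilian working-age population = 2,475.25 + 1,792.90 = 4,268.15 thousand.
Unemployment rate = 111.05 / 2,475.25 = 4.49%.
Labor force participation rate = 2,475.25 / 4,268.15 = 57.99%.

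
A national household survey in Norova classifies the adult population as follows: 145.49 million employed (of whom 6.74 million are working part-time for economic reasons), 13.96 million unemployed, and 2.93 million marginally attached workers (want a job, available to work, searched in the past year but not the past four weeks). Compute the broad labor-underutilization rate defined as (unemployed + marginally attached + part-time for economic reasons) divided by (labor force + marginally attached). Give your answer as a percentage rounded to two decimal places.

Broad underutilization rate ≈ 14.55%.

Labor force = 145.49 + 13.96 = 159.45 million.
Numerator = 13.96 + 2.93 + 6.74 = 23.63 million.
Denominator = 159.45 + 2.93 = 162.38 million.
Broad rate = 23.63 / 162.38 = 14.55%.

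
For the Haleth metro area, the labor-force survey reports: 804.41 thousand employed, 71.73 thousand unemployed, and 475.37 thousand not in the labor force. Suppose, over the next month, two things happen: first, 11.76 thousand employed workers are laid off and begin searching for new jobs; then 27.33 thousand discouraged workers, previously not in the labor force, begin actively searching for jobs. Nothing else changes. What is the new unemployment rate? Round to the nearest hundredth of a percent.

New unemployment rate ≈ 12.27%.

Initially, labor force = 804.41 + 71.73 = 876.14 thousand, so u = 71.73/876.14 = 8.19%.
After the first change, employed falls and unemployed rises by 11.76; labor force unchanged → E = 792.65, U = 83.49, labor force = 876.14 thousand.
After the second change, unemployed and labor force both rise by 27.33 → E = 792.65, U = 110.82, labor force = 903.47 thousand.
New unemployment rate = 110.82 / 903.47 = 12.27%.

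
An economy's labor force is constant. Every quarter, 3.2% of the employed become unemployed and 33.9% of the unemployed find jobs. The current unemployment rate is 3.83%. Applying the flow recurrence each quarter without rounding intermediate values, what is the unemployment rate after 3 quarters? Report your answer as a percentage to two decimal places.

With a fixed labor force, u_{t+1} = u_t + s·(1−u_t) − f·u_t = u_t·(1−s−f) + s.
Here 1−s−f = 0.629 and s = 0.032.
u_1 = 0.038300 × 0.629 + 0.032 = 0.056091.
u_2 = 0.056091 × 0.629 + 0.032 = 0.067281.
u_3 = 0.067281 × 0.629 + 0.032 = 0.074320.

Unemployment rate after three quarters ≈ 7.43%.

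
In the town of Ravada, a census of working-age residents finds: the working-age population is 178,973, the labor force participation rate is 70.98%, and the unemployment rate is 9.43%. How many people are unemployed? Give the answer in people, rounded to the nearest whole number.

About 11,979 are unemployed.

Labor force = 0.7098 × 178,973 = 127,035.
Unemployed = 0.0943 × 127,035 ≈ 11,979.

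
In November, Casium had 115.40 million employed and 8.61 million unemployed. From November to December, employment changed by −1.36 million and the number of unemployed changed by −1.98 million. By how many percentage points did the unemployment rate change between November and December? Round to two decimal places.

November: labor force = 115.40 + 8.61 = 124.01; u = 8.61/124.01 = 6.94%.
December: labor force = 114.04 + 6.63 = 120.67; u = 6.63/120.67 = 5.49%.
Change = 5.49% − 6.94% = −1.45 pp.

The unemployment rate changed by −1.45 percentage points.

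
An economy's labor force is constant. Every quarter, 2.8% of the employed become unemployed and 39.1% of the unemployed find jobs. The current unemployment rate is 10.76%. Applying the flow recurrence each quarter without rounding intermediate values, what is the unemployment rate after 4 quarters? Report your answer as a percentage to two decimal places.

With a fixed labor force, u_{t+1} = u_t + s·(1−u_t) − f·u_t = u_t·(1−s−f) + s.
Here 1−s−f = 0.581 and s = 0.028.
u_1 = 0.107600 × 0.581 + 0.028 = 0.090516.
u_2 = 0.090516 × 0.581 + 0.028 = 0.080590.
u_3 = 0.080590 × 0.581 + 0.028 = 0.074823.
u_4 = 0.074823 × 0.581 + 0.028 = 0.071472.

Unemployment rate after four quarters ≈ 7.15%.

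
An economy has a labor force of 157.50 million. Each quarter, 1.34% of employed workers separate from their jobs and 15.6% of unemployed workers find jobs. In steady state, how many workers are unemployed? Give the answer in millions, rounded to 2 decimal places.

Steady-state unemployment rate u* = s/(s+f) = 1.34/(1.34+15.6) = 0.079103.
Unemployed = u* × labor force = 0.079103 × 157.50 ≈ 12.46 million.

About 12.46 million are unemployed in steady state.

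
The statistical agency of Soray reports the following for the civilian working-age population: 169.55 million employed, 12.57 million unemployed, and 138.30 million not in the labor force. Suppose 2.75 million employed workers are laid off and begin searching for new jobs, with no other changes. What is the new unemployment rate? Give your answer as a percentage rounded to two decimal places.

New unemployment rate ≈ 8.41%.

Initially, labor force = 169.55 + 12.57 = 182.12 million, so u = 12.57/182.12 = 6.90%.
After the change, employed falls and unemployed rises by 2.75; labor force unchanged → E = 166.80, U = 15.32, labor force = 182.12 million.
New unemployment rate = 15.32 / 182.12 = 8.41%.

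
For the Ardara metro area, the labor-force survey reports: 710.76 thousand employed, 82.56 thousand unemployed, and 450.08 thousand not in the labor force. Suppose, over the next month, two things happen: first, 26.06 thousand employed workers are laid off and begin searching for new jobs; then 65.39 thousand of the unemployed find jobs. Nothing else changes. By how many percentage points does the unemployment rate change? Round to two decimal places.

The unemployment rate changes by −4.96 percentage points.

Initially, labor force = 710.76 + 82.56 = 793.32 thousand, so u = 82.56/793.32 = 10.41%.
After the first change, employed falls and unemployed rises by 26.06; labor force unchanged → E = 684.70, U = 108.62, labor force = 793.32 thousand.
After the second change, unemployed falls and employed rises by 65.39; labor force unchanged → E = 750.09, U = 43.23, labor force = 793.32 thousand.
New unemployment rate = 43.23 / 793.32 = 5.45%.
Change = 5.45% − 10.41% = −4.96 percentage points.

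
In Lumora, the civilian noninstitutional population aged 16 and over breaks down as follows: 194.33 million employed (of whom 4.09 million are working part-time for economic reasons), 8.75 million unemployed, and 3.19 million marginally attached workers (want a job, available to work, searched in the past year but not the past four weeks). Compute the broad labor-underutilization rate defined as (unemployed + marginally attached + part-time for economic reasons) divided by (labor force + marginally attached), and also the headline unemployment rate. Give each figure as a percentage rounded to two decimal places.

Broad underutilization rate ≈ 7.77%; headline unemployment rate ≈ 4.31%.

Labor force = 194.33 + 8.75 = 203.08 million.
Numerator = 8.75 + 3.19 + 4.09 = 16.03 million.
Denominator = 203.08 + 3.19 = 206.27 million.
Broad rate = 16.03 / 206.27 = 7.77%.
Headline unemployment rate = 8.75 / 203.08 = 4.31%.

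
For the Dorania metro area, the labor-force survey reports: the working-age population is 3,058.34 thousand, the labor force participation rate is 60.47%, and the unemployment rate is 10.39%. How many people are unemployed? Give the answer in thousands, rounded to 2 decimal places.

Labor force = 0.6047 × 3,058.34 = 1,849.38 thousand.
Unemployed = 0.1039 × 1,849.38 ≈ 192.15 thousand.

About 192.15 thousand are unemployed.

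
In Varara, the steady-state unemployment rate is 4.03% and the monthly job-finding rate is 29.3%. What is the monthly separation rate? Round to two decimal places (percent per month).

From u* = s/(s+f): s = u·f/(1−u).
s = 0.0403 × 29.3 / (1 − 0.0403) = 1.1808 / 0.9597 ≈ 1.23% per month.

Separation rate ≈ 1.23% per month.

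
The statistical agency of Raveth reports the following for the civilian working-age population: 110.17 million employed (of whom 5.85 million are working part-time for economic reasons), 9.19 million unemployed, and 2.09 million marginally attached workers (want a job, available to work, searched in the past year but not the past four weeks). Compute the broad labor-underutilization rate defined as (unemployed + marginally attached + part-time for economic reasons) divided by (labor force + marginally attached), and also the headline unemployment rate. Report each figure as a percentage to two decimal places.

Broad underutilization rate ≈ 14.10%; headline unemployment rate ≈ 7.70%.

Labor force = 110.17 + 9.19 = 119.36 million.
Numerator = 9.19 + 2.09 + 5.85 = 17.13 million.
Denominator = 119.36 + 2.09 = 121.45 million.
Broad rate = 17.13 / 121.45 = 14.10%.
Headline unemployment rate = 9.19 / 119.36 = 7.70%.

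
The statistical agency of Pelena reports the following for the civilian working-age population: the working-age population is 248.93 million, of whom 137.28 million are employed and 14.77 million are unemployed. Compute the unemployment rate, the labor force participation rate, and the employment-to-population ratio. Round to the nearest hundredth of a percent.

Unemployment rate ≈ 9.71%; labor force participation rate ≈ 61.08%; employment-population ratio ≈ 55.15%.

Labor force = employed + unemployed = 137.28 + 14.77 = 152.05 million.
Unemployment rate = 14.77 / 152.05 = 9.71%.
Labor force participation rate = 152.05 / 248.93 = 61.08%.
Employment-population ratio = 137.28 / 248.93 = 55.15%.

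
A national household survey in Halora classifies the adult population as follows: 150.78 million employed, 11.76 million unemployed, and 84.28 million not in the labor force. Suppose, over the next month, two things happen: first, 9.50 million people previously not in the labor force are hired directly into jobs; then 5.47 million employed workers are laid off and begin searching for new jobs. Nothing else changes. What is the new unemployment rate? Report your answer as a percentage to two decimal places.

New unemployment rate ≈ 10.02%.

Initially, labor force = 150.78 + 11.76 = 162.54 million, so u = 11.76/162.54 = 7.24%.
After the first change, employed and labor force both rise by 9.50; unemployed unchanged → E = 160.28, U = 11.76, labor force = 172.04 million.
After the second change, employed falls and unemployed rises by 5.47; labor force unchanged → E = 154.81, U = 17.23, labor force = 172.04 million.
New unemployment rate = 17.23 / 172.04 = 10.02%.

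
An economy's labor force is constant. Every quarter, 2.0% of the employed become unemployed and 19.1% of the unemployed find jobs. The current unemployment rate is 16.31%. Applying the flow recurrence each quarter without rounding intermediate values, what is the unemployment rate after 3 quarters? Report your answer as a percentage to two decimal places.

With a fixed labor force, u_{t+1} = u_t + s·(1−u_t) − f·u_t = u_t·(1−s−f) + s.
Here 1−s−f = 0.789 and s = 0.020.
u_1 = 0.163100 × 0.789 + 0.020 = 0.148686.
u_2 = 0.148686 × 0.789 + 0.020 = 0.137313.
u_3 = 0.137313 × 0.789 + 0.020 = 0.128340.

Unemployment rate after three quarters ≈ 12.83%.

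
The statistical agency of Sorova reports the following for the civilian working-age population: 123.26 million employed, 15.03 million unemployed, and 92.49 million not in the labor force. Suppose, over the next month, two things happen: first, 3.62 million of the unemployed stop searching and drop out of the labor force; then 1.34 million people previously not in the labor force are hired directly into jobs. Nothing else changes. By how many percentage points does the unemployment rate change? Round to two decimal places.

The unemployment rate changes by −2.48 percentage points.

Initially, labor force = 123.26 + 15.03 = 138.29 million, so u = 15.03/138.29 = 10.87%.
After the first change, unemployed and labor force both fall by 3.62 → E = 123.26, U = 11.41, labor force = 134.67 million.
After the second change, employed and labor force both rise by 1.34; unemployed unchanged → E = 124.60, U = 11.41, labor force = 136.01 million.
New unemployment rate = 11.41 / 136.01 = 8.39%.
Change = 8.39% − 10.87% = −2.48 percentage points.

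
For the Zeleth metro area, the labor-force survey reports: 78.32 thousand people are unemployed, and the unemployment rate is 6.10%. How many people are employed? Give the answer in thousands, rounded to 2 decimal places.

About 1,205.61 thousand are employed.

Labor force = U / u = 78.32 / 0.0610 ≈ 1,283.93 thousand.
Employed = labor force − unemployed = 1,283.93 − 78.32 = 1,205.61 thousand.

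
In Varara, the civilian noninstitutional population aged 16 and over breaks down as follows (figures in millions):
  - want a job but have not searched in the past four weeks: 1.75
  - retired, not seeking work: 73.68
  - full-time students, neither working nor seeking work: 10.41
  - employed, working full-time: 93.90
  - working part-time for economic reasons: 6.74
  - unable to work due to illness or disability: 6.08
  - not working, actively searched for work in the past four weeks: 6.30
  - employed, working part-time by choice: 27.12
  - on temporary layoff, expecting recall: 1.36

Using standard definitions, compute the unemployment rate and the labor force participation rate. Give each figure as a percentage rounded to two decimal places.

Employed = 93.90 + 6.74 + 27.12 = 127.76 million (anyone who worked, including part-time for economic reasons, counts as employed).
Unemployed = 6.30 + 1.36 = 7.66 million (jobless and actively searching, or on temporary layoff).
Labor force = 127.76 + 7.66 = 135.42 million.
Not in labor force = 1.75 + 73.68 + 10.41 + 6.08 = 91.92 million (those not working and not actively searching are outside the labor force — including those who want a job but have given up searching).
Civilian working-age population = 135.42 + 91.92 = 227.34 million.
Unemployment rate = 7.66 / 135.42 = 5.66%.
Labor force participation rate = 135.42 / 227.34 = 59.57%.

Unemployment rate ≈ 5.66%; labor force participation rate ≈ 59.57%.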